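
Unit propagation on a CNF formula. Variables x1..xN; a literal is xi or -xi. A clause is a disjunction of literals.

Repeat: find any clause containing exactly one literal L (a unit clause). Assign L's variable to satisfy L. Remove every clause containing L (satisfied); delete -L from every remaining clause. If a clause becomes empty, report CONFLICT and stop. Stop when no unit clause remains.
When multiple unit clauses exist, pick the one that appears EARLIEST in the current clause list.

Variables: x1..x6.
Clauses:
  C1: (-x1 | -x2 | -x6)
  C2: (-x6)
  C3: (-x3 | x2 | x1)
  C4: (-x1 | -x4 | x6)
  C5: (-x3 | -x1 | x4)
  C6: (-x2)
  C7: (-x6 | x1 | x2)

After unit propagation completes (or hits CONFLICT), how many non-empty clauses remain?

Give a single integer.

unit clause [-6] forces x6=F; simplify:
  drop 6 from [-1, -4, 6] -> [-1, -4]
  satisfied 3 clause(s); 4 remain; assigned so far: [6]
unit clause [-2] forces x2=F; simplify:
  drop 2 from [-3, 2, 1] -> [-3, 1]
  satisfied 1 clause(s); 3 remain; assigned so far: [2, 6]

Answer: 3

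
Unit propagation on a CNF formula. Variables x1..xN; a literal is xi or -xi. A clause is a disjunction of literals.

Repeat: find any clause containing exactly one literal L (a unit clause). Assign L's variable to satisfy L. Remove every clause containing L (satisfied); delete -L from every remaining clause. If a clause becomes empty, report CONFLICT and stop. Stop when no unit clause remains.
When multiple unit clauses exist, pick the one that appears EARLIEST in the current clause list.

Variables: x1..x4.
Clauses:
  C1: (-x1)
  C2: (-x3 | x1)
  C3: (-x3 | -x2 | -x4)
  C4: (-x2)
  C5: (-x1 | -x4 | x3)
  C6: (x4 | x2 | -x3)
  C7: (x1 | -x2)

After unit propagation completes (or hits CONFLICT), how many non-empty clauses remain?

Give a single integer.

Answer: 0

Derivation:
unit clause [-1] forces x1=F; simplify:
  drop 1 from [-3, 1] -> [-3]
  drop 1 from [1, -2] -> [-2]
  satisfied 2 clause(s); 5 remain; assigned so far: [1]
unit clause [-3] forces x3=F; simplify:
  satisfied 3 clause(s); 2 remain; assigned so far: [1, 3]
unit clause [-2] forces x2=F; simplify:
  satisfied 2 clause(s); 0 remain; assigned so far: [1, 2, 3]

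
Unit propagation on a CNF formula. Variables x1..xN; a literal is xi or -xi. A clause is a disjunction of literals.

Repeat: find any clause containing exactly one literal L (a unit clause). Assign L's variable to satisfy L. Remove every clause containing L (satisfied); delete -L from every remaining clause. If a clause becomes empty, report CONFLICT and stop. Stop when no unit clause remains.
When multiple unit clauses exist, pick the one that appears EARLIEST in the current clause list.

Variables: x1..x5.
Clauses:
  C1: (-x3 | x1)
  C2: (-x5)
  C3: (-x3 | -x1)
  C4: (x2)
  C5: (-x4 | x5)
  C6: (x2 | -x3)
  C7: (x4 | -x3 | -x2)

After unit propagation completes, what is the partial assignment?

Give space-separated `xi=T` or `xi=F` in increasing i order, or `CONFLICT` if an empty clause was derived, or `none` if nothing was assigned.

unit clause [-5] forces x5=F; simplify:
  drop 5 from [-4, 5] -> [-4]
  satisfied 1 clause(s); 6 remain; assigned so far: [5]
unit clause [2] forces x2=T; simplify:
  drop -2 from [4, -3, -2] -> [4, -3]
  satisfied 2 clause(s); 4 remain; assigned so far: [2, 5]
unit clause [-4] forces x4=F; simplify:
  drop 4 from [4, -3] -> [-3]
  satisfied 1 clause(s); 3 remain; assigned so far: [2, 4, 5]
unit clause [-3] forces x3=F; simplify:
  satisfied 3 clause(s); 0 remain; assigned so far: [2, 3, 4, 5]

Answer: x2=T x3=F x4=F x5=F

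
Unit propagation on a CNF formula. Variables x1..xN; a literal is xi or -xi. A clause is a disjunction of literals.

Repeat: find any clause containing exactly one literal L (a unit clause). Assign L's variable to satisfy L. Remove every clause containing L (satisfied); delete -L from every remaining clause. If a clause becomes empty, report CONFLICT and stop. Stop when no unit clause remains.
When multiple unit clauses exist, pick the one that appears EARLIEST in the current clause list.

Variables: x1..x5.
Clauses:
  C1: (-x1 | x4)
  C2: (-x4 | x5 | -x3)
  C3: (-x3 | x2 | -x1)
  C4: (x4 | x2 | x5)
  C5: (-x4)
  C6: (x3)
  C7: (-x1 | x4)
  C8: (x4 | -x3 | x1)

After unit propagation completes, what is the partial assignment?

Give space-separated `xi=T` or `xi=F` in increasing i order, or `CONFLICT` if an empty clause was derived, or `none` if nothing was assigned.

Answer: CONFLICT

Derivation:
unit clause [-4] forces x4=F; simplify:
  drop 4 from [-1, 4] -> [-1]
  drop 4 from [4, 2, 5] -> [2, 5]
  drop 4 from [-1, 4] -> [-1]
  drop 4 from [4, -3, 1] -> [-3, 1]
  satisfied 2 clause(s); 6 remain; assigned so far: [4]
unit clause [-1] forces x1=F; simplify:
  drop 1 from [-3, 1] -> [-3]
  satisfied 3 clause(s); 3 remain; assigned so far: [1, 4]
unit clause [3] forces x3=T; simplify:
  drop -3 from [-3] -> [] (empty!)
  satisfied 1 clause(s); 2 remain; assigned so far: [1, 3, 4]
CONFLICT (empty clause)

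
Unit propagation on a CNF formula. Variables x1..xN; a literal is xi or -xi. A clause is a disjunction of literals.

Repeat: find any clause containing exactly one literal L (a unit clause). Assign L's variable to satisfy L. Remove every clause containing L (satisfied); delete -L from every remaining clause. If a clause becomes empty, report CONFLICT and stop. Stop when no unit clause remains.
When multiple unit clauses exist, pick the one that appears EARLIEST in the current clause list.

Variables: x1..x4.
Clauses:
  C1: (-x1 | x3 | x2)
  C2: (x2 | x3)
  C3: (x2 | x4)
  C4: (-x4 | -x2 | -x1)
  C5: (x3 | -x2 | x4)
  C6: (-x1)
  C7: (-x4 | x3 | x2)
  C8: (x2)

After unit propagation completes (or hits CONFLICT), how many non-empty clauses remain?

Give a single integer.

unit clause [-1] forces x1=F; simplify:
  satisfied 3 clause(s); 5 remain; assigned so far: [1]
unit clause [2] forces x2=T; simplify:
  drop -2 from [3, -2, 4] -> [3, 4]
  satisfied 4 clause(s); 1 remain; assigned so far: [1, 2]

Answer: 1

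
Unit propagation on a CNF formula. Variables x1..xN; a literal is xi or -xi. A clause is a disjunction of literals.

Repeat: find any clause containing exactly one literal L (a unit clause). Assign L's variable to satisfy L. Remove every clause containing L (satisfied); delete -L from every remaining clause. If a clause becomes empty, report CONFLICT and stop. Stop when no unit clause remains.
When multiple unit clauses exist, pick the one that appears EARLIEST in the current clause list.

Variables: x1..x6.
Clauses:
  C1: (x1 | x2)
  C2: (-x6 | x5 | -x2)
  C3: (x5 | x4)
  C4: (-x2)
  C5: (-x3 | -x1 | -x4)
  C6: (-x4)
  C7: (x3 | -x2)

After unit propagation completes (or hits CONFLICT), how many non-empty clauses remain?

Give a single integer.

unit clause [-2] forces x2=F; simplify:
  drop 2 from [1, 2] -> [1]
  satisfied 3 clause(s); 4 remain; assigned so far: [2]
unit clause [1] forces x1=T; simplify:
  drop -1 from [-3, -1, -4] -> [-3, -4]
  satisfied 1 clause(s); 3 remain; assigned so far: [1, 2]
unit clause [-4] forces x4=F; simplify:
  drop 4 from [5, 4] -> [5]
  satisfied 2 clause(s); 1 remain; assigned so far: [1, 2, 4]
unit clause [5] forces x5=T; simplify:
  satisfied 1 clause(s); 0 remain; assigned so far: [1, 2, 4, 5]

Answer: 0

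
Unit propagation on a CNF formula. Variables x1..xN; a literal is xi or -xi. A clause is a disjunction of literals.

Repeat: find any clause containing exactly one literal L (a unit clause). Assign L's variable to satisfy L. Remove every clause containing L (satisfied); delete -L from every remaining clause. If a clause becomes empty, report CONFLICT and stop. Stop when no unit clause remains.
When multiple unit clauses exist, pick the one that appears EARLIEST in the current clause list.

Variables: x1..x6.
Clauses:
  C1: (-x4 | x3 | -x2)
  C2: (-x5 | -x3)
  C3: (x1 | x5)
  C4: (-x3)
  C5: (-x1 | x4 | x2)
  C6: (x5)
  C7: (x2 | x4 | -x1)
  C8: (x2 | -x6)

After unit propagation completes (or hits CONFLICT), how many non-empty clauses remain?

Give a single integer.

Answer: 4

Derivation:
unit clause [-3] forces x3=F; simplify:
  drop 3 from [-4, 3, -2] -> [-4, -2]
  satisfied 2 clause(s); 6 remain; assigned so far: [3]
unit clause [5] forces x5=T; simplify:
  satisfied 2 clause(s); 4 remain; assigned so far: [3, 5]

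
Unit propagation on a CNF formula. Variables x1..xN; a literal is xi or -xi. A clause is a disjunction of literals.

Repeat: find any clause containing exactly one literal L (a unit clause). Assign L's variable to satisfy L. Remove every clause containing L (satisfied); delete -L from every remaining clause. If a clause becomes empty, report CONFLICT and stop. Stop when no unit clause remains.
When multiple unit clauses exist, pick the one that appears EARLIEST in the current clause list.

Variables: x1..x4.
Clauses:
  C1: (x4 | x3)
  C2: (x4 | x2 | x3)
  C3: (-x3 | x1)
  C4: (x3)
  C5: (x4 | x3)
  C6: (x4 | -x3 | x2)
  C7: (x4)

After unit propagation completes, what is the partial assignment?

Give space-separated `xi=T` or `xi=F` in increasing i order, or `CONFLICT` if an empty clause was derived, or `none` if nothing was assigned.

Answer: x1=T x3=T x4=T

Derivation:
unit clause [3] forces x3=T; simplify:
  drop -3 from [-3, 1] -> [1]
  drop -3 from [4, -3, 2] -> [4, 2]
  satisfied 4 clause(s); 3 remain; assigned so far: [3]
unit clause [1] forces x1=T; simplify:
  satisfied 1 clause(s); 2 remain; assigned so far: [1, 3]
unit clause [4] forces x4=T; simplify:
  satisfied 2 clause(s); 0 remain; assigned so far: [1, 3, 4]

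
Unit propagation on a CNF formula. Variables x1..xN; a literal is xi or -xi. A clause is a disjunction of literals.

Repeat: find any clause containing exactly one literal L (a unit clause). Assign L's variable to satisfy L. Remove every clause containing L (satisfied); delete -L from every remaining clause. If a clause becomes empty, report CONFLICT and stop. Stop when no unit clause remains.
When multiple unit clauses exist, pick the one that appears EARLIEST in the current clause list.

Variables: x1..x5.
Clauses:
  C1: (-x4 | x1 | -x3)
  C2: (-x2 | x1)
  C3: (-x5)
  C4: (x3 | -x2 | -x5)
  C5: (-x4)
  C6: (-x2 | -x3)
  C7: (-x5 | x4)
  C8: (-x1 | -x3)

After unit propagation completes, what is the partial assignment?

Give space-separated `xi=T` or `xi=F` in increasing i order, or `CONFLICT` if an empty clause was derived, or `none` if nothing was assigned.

Answer: x4=F x5=F

Derivation:
unit clause [-5] forces x5=F; simplify:
  satisfied 3 clause(s); 5 remain; assigned so far: [5]
unit clause [-4] forces x4=F; simplify:
  satisfied 2 clause(s); 3 remain; assigned so far: [4, 5]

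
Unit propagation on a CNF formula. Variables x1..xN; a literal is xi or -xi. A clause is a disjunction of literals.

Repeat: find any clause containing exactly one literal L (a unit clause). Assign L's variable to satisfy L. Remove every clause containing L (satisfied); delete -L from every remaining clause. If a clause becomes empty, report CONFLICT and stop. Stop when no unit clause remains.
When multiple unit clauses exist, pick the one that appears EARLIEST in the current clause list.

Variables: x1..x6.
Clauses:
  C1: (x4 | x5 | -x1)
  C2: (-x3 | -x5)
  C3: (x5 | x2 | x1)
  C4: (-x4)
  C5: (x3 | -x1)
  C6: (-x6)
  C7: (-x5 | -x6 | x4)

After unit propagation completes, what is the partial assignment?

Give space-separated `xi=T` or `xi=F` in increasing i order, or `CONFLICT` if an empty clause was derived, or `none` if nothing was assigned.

unit clause [-4] forces x4=F; simplify:
  drop 4 from [4, 5, -1] -> [5, -1]
  drop 4 from [-5, -6, 4] -> [-5, -6]
  satisfied 1 clause(s); 6 remain; assigned so far: [4]
unit clause [-6] forces x6=F; simplify:
  satisfied 2 clause(s); 4 remain; assigned so far: [4, 6]

Answer: x4=F x6=F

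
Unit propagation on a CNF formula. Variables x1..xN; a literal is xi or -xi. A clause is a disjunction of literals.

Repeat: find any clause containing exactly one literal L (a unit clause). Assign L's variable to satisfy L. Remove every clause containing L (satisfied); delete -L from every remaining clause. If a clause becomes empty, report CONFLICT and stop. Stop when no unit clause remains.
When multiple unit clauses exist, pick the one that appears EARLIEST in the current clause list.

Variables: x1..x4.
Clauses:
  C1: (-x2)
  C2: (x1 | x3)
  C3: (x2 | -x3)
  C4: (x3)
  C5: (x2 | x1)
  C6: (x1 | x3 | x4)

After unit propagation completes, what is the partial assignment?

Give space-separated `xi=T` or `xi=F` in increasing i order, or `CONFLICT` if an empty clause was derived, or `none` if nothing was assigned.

unit clause [-2] forces x2=F; simplify:
  drop 2 from [2, -3] -> [-3]
  drop 2 from [2, 1] -> [1]
  satisfied 1 clause(s); 5 remain; assigned so far: [2]
unit clause [-3] forces x3=F; simplify:
  drop 3 from [1, 3] -> [1]
  drop 3 from [3] -> [] (empty!)
  drop 3 from [1, 3, 4] -> [1, 4]
  satisfied 1 clause(s); 4 remain; assigned so far: [2, 3]
CONFLICT (empty clause)

Answer: CONFLICT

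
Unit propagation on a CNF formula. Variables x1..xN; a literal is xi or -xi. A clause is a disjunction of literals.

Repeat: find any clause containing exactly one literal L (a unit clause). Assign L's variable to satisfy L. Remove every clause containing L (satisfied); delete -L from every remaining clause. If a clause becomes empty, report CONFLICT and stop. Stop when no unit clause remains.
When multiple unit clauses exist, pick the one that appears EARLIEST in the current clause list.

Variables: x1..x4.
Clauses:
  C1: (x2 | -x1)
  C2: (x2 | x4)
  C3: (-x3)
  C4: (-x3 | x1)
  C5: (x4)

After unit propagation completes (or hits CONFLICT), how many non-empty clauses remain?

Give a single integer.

Answer: 1

Derivation:
unit clause [-3] forces x3=F; simplify:
  satisfied 2 clause(s); 3 remain; assigned so far: [3]
unit clause [4] forces x4=T; simplify:
  satisfied 2 clause(s); 1 remain; assigned so far: [3, 4]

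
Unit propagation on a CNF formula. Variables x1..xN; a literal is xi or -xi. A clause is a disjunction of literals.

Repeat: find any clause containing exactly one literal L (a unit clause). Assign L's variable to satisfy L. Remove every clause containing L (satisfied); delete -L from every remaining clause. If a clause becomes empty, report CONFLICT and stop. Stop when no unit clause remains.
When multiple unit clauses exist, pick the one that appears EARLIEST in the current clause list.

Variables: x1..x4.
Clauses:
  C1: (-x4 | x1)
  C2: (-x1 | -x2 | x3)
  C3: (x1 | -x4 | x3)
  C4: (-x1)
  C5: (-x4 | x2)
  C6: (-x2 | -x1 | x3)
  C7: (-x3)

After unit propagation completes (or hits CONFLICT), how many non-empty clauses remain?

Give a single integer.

Answer: 0

Derivation:
unit clause [-1] forces x1=F; simplify:
  drop 1 from [-4, 1] -> [-4]
  drop 1 from [1, -4, 3] -> [-4, 3]
  satisfied 3 clause(s); 4 remain; assigned so far: [1]
unit clause [-4] forces x4=F; simplify:
  satisfied 3 clause(s); 1 remain; assigned so far: [1, 4]
unit clause [-3] forces x3=F; simplify:
  satisfied 1 clause(s); 0 remain; assigned so far: [1, 3, 4]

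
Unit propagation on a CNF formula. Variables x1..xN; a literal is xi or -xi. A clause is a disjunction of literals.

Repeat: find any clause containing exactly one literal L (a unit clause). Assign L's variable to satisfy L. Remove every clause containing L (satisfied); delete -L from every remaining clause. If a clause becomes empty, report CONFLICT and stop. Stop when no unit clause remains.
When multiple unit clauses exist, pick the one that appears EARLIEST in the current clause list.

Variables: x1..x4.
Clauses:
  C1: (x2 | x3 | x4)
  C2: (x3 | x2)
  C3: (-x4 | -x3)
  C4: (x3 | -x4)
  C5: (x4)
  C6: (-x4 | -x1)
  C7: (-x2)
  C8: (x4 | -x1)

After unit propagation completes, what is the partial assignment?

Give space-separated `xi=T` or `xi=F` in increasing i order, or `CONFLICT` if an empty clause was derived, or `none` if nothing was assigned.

Answer: CONFLICT

Derivation:
unit clause [4] forces x4=T; simplify:
  drop -4 from [-4, -3] -> [-3]
  drop -4 from [3, -4] -> [3]
  drop -4 from [-4, -1] -> [-1]
  satisfied 3 clause(s); 5 remain; assigned so far: [4]
unit clause [-3] forces x3=F; simplify:
  drop 3 from [3, 2] -> [2]
  drop 3 from [3] -> [] (empty!)
  satisfied 1 clause(s); 4 remain; assigned so far: [3, 4]
CONFLICT (empty clause)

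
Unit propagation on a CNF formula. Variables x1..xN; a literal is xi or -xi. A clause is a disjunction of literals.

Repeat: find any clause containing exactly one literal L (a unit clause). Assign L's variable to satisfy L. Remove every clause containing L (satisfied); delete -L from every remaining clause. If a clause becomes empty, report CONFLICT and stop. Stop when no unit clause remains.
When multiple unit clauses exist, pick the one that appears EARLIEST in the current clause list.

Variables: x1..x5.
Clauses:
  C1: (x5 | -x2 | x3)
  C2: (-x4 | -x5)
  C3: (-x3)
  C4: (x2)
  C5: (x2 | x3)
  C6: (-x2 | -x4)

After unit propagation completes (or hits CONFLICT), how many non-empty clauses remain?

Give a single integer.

Answer: 0

Derivation:
unit clause [-3] forces x3=F; simplify:
  drop 3 from [5, -2, 3] -> [5, -2]
  drop 3 from [2, 3] -> [2]
  satisfied 1 clause(s); 5 remain; assigned so far: [3]
unit clause [2] forces x2=T; simplify:
  drop -2 from [5, -2] -> [5]
  drop -2 from [-2, -4] -> [-4]
  satisfied 2 clause(s); 3 remain; assigned so far: [2, 3]
unit clause [5] forces x5=T; simplify:
  drop -5 from [-4, -5] -> [-4]
  satisfied 1 clause(s); 2 remain; assigned so far: [2, 3, 5]
unit clause [-4] forces x4=F; simplify:
  satisfied 2 clause(s); 0 remain; assigned so far: [2, 3, 4, 5]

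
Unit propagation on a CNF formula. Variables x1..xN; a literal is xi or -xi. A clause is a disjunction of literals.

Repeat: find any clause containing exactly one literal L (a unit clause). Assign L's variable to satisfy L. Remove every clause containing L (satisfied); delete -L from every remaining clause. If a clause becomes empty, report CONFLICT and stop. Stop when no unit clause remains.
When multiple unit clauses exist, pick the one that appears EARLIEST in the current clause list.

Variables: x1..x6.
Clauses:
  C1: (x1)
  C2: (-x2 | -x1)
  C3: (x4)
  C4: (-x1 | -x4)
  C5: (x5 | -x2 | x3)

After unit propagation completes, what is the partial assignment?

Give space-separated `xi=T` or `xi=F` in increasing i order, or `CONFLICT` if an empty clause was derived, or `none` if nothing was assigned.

unit clause [1] forces x1=T; simplify:
  drop -1 from [-2, -1] -> [-2]
  drop -1 from [-1, -4] -> [-4]
  satisfied 1 clause(s); 4 remain; assigned so far: [1]
unit clause [-2] forces x2=F; simplify:
  satisfied 2 clause(s); 2 remain; assigned so far: [1, 2]
unit clause [4] forces x4=T; simplify:
  drop -4 from [-4] -> [] (empty!)
  satisfied 1 clause(s); 1 remain; assigned so far: [1, 2, 4]
CONFLICT (empty clause)

Answer: CONFLICT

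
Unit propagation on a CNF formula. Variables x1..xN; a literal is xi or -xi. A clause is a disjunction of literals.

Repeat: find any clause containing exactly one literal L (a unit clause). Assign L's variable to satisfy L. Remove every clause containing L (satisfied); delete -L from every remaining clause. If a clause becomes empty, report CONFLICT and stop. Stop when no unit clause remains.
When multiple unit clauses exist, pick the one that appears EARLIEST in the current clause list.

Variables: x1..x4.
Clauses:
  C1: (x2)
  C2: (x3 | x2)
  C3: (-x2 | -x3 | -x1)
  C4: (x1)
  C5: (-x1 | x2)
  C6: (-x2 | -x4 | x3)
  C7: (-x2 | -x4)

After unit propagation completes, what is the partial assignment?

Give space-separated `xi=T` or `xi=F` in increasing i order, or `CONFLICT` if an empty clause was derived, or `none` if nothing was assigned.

Answer: x1=T x2=T x3=F x4=F

Derivation:
unit clause [2] forces x2=T; simplify:
  drop -2 from [-2, -3, -1] -> [-3, -1]
  drop -2 from [-2, -4, 3] -> [-4, 3]
  drop -2 from [-2, -4] -> [-4]
  satisfied 3 clause(s); 4 remain; assigned so far: [2]
unit clause [1] forces x1=T; simplify:
  drop -1 from [-3, -1] -> [-3]
  satisfied 1 clause(s); 3 remain; assigned so far: [1, 2]
unit clause [-3] forces x3=F; simplify:
  drop 3 from [-4, 3] -> [-4]
  satisfied 1 clause(s); 2 remain; assigned so far: [1, 2, 3]
unit clause [-4] forces x4=F; simplify:
  satisfied 2 clause(s); 0 remain; assigned so far: [1, 2, 3, 4]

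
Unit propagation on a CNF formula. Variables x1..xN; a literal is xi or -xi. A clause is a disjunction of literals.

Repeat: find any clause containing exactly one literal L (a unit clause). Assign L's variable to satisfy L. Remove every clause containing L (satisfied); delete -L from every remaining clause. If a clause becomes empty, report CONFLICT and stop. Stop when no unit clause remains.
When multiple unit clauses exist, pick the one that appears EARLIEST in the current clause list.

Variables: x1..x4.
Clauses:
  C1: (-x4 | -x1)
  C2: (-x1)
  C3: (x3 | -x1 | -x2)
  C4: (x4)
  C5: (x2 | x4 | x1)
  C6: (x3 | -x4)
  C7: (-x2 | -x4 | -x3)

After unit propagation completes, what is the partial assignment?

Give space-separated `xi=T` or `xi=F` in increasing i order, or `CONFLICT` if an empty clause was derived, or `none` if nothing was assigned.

unit clause [-1] forces x1=F; simplify:
  drop 1 from [2, 4, 1] -> [2, 4]
  satisfied 3 clause(s); 4 remain; assigned so far: [1]
unit clause [4] forces x4=T; simplify:
  drop -4 from [3, -4] -> [3]
  drop -4 from [-2, -4, -3] -> [-2, -3]
  satisfied 2 clause(s); 2 remain; assigned so far: [1, 4]
unit clause [3] forces x3=T; simplify:
  drop -3 from [-2, -3] -> [-2]
  satisfied 1 clause(s); 1 remain; assigned so far: [1, 3, 4]
unit clause [-2] forces x2=F; simplify:
  satisfied 1 clause(s); 0 remain; assigned so far: [1, 2, 3, 4]

Answer: x1=F x2=F x3=T x4=T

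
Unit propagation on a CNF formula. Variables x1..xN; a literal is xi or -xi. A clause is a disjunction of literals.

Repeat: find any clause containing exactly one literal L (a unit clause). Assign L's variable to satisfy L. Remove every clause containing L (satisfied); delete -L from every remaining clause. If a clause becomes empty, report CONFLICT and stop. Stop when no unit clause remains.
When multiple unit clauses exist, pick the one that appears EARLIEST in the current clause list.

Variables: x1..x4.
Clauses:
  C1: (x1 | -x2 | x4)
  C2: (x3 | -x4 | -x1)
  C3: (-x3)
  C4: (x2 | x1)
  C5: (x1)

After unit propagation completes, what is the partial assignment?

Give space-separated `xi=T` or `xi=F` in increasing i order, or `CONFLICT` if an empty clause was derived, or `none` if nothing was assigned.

unit clause [-3] forces x3=F; simplify:
  drop 3 from [3, -4, -1] -> [-4, -1]
  satisfied 1 clause(s); 4 remain; assigned so far: [3]
unit clause [1] forces x1=T; simplify:
  drop -1 from [-4, -1] -> [-4]
  satisfied 3 clause(s); 1 remain; assigned so far: [1, 3]
unit clause [-4] forces x4=F; simplify:
  satisfied 1 clause(s); 0 remain; assigned so far: [1, 3, 4]

Answer: x1=T x3=F x4=F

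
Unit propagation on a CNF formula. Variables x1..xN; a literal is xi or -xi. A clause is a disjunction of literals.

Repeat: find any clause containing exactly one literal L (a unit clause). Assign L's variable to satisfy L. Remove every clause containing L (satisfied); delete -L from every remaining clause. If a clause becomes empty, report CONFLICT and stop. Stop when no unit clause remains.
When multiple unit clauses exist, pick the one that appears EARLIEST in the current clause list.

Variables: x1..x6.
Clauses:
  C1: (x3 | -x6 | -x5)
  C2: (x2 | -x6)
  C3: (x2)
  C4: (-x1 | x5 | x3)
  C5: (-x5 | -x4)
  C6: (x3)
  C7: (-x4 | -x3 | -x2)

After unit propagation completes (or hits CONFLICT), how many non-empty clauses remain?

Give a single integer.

Answer: 0

Derivation:
unit clause [2] forces x2=T; simplify:
  drop -2 from [-4, -3, -2] -> [-4, -3]
  satisfied 2 clause(s); 5 remain; assigned so far: [2]
unit clause [3] forces x3=T; simplify:
  drop -3 from [-4, -3] -> [-4]
  satisfied 3 clause(s); 2 remain; assigned so far: [2, 3]
unit clause [-4] forces x4=F; simplify:
  satisfied 2 clause(s); 0 remain; assigned so far: [2, 3, 4]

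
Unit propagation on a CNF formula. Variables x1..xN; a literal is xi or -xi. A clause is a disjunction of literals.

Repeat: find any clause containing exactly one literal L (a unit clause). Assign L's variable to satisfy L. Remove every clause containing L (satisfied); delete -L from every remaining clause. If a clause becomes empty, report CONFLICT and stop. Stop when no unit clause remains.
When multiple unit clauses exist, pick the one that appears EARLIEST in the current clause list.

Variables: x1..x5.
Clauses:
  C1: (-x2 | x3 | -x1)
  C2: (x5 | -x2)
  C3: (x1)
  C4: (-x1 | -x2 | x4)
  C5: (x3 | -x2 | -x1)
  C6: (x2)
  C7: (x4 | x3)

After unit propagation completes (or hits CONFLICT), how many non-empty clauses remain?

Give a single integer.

Answer: 0

Derivation:
unit clause [1] forces x1=T; simplify:
  drop -1 from [-2, 3, -1] -> [-2, 3]
  drop -1 from [-1, -2, 4] -> [-2, 4]
  drop -1 from [3, -2, -1] -> [3, -2]
  satisfied 1 clause(s); 6 remain; assigned so far: [1]
unit clause [2] forces x2=T; simplify:
  drop -2 from [-2, 3] -> [3]
  drop -2 from [5, -2] -> [5]
  drop -2 from [-2, 4] -> [4]
  drop -2 from [3, -2] -> [3]
  satisfied 1 clause(s); 5 remain; assigned so far: [1, 2]
unit clause [3] forces x3=T; simplify:
  satisfied 3 clause(s); 2 remain; assigned so far: [1, 2, 3]
unit clause [5] forces x5=T; simplify:
  satisfied 1 clause(s); 1 remain; assigned so far: [1, 2, 3, 5]
unit clause [4] forces x4=T; simplify:
  satisfied 1 clause(s); 0 remain; assigned so far: [1, 2, 3, 4, 5]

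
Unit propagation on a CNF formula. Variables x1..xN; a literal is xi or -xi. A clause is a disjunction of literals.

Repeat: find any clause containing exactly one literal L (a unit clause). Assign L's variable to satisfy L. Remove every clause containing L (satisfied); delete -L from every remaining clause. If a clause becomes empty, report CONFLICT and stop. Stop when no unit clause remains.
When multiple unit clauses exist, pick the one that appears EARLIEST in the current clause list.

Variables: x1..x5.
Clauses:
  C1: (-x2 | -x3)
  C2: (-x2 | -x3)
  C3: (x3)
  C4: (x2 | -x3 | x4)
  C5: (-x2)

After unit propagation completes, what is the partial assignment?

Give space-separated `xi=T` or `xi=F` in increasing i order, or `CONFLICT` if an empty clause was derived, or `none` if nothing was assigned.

Answer: x2=F x3=T x4=T

Derivation:
unit clause [3] forces x3=T; simplify:
  drop -3 from [-2, -3] -> [-2]
  drop -3 from [-2, -3] -> [-2]
  drop -3 from [2, -3, 4] -> [2, 4]
  satisfied 1 clause(s); 4 remain; assigned so far: [3]
unit clause [-2] forces x2=F; simplify:
  drop 2 from [2, 4] -> [4]
  satisfied 3 clause(s); 1 remain; assigned so far: [2, 3]
unit clause [4] forces x4=T; simplify:
  satisfied 1 clause(s); 0 remain; assigned so far: [2, 3, 4]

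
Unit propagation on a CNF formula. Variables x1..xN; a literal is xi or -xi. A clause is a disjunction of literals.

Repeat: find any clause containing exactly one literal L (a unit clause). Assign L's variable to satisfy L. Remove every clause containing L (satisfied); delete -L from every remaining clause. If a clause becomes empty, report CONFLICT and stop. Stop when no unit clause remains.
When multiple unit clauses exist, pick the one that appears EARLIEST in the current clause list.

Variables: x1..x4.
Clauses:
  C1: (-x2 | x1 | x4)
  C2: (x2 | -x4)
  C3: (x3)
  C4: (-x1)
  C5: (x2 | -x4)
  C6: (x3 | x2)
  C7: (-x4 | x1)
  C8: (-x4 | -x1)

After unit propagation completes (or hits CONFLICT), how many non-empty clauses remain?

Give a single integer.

Answer: 0

Derivation:
unit clause [3] forces x3=T; simplify:
  satisfied 2 clause(s); 6 remain; assigned so far: [3]
unit clause [-1] forces x1=F; simplify:
  drop 1 from [-2, 1, 4] -> [-2, 4]
  drop 1 from [-4, 1] -> [-4]
  satisfied 2 clause(s); 4 remain; assigned so far: [1, 3]
unit clause [-4] forces x4=F; simplify:
  drop 4 from [-2, 4] -> [-2]
  satisfied 3 clause(s); 1 remain; assigned so far: [1, 3, 4]
unit clause [-2] forces x2=F; simplify:
  satisfied 1 clause(s); 0 remain; assigned so far: [1, 2, 3, 4]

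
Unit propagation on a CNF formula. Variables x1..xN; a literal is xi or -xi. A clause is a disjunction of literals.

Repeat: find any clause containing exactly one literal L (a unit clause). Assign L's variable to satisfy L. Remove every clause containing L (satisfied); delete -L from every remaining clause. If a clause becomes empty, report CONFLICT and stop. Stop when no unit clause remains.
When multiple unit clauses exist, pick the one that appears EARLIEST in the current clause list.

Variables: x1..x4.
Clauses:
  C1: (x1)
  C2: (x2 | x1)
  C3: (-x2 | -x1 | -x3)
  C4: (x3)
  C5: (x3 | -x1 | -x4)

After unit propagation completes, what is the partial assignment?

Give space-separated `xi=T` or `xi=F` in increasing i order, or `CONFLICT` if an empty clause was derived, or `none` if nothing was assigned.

unit clause [1] forces x1=T; simplify:
  drop -1 from [-2, -1, -3] -> [-2, -3]
  drop -1 from [3, -1, -4] -> [3, -4]
  satisfied 2 clause(s); 3 remain; assigned so far: [1]
unit clause [3] forces x3=T; simplify:
  drop -3 from [-2, -3] -> [-2]
  satisfied 2 clause(s); 1 remain; assigned so far: [1, 3]
unit clause [-2] forces x2=F; simplify:
  satisfied 1 clause(s); 0 remain; assigned so far: [1, 2, 3]

Answer: x1=T x2=F x3=T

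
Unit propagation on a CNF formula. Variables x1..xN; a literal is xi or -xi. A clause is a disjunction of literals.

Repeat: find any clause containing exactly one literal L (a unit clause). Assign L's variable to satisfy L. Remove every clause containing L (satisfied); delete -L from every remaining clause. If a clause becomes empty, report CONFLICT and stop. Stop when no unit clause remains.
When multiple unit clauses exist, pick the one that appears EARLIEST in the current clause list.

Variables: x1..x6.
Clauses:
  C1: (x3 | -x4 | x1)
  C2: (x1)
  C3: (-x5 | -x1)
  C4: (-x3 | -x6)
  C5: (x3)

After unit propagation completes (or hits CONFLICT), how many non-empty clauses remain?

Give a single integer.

Answer: 0

Derivation:
unit clause [1] forces x1=T; simplify:
  drop -1 from [-5, -1] -> [-5]
  satisfied 2 clause(s); 3 remain; assigned so far: [1]
unit clause [-5] forces x5=F; simplify:
  satisfied 1 clause(s); 2 remain; assigned so far: [1, 5]
unit clause [3] forces x3=T; simplify:
  drop -3 from [-3, -6] -> [-6]
  satisfied 1 clause(s); 1 remain; assigned so far: [1, 3, 5]
unit clause [-6] forces x6=F; simplify:
  satisfied 1 clause(s); 0 remain; assigned so far: [1, 3, 5, 6]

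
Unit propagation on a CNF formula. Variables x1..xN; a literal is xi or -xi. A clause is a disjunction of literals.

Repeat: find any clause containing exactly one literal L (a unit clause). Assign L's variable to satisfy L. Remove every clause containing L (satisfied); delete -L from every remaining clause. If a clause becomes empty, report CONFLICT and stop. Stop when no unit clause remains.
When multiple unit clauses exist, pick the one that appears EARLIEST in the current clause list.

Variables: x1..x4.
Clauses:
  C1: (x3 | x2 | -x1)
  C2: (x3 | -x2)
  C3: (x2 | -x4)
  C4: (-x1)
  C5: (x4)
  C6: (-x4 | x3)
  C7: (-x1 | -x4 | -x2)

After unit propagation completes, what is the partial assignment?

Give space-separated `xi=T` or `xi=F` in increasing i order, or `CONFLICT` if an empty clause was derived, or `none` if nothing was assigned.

unit clause [-1] forces x1=F; simplify:
  satisfied 3 clause(s); 4 remain; assigned so far: [1]
unit clause [4] forces x4=T; simplify:
  drop -4 from [2, -4] -> [2]
  drop -4 from [-4, 3] -> [3]
  satisfied 1 clause(s); 3 remain; assigned so far: [1, 4]
unit clause [2] forces x2=T; simplify:
  drop -2 from [3, -2] -> [3]
  satisfied 1 clause(s); 2 remain; assigned so far: [1, 2, 4]
unit clause [3] forces x3=T; simplify:
  satisfied 2 clause(s); 0 remain; assigned so far: [1, 2, 3, 4]

Answer: x1=F x2=T x3=T x4=T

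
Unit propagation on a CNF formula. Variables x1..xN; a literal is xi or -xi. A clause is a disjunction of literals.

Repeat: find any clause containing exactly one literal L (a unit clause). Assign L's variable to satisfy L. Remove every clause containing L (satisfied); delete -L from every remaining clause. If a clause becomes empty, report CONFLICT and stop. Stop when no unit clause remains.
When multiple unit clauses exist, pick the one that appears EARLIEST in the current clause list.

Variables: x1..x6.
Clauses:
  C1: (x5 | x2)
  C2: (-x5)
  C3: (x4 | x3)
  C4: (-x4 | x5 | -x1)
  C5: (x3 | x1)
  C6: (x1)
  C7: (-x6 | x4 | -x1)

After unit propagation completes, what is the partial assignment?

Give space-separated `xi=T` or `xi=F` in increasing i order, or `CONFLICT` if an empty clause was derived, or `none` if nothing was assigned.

Answer: x1=T x2=T x3=T x4=F x5=F x6=F

Derivation:
unit clause [-5] forces x5=F; simplify:
  drop 5 from [5, 2] -> [2]
  drop 5 from [-4, 5, -1] -> [-4, -1]
  satisfied 1 clause(s); 6 remain; assigned so far: [5]
unit clause [2] forces x2=T; simplify:
  satisfied 1 clause(s); 5 remain; assigned so far: [2, 5]
unit clause [1] forces x1=T; simplify:
  drop -1 from [-4, -1] -> [-4]
  drop -1 from [-6, 4, -1] -> [-6, 4]
  satisfied 2 clause(s); 3 remain; assigned so far: [1, 2, 5]
unit clause [-4] forces x4=F; simplify:
  drop 4 from [4, 3] -> [3]
  drop 4 from [-6, 4] -> [-6]
  satisfied 1 clause(s); 2 remain; assigned so far: [1, 2, 4, 5]
unit clause [3] forces x3=T; simplify:
  satisfied 1 clause(s); 1 remain; assigned so far: [1, 2, 3, 4, 5]
unit clause [-6] forces x6=F; simplify:
  satisfied 1 clause(s); 0 remain; assigned so far: [1, 2, 3, 4, 5, 6]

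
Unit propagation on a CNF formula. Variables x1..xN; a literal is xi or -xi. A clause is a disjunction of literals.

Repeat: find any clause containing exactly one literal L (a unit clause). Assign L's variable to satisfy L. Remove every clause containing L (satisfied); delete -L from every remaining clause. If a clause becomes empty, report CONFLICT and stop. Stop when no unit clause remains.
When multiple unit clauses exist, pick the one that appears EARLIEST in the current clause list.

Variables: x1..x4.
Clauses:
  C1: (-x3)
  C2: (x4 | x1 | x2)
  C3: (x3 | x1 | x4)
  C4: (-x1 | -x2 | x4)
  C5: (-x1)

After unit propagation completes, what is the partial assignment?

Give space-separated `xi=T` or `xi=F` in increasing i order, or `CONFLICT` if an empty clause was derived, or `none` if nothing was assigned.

Answer: x1=F x3=F x4=T

Derivation:
unit clause [-3] forces x3=F; simplify:
  drop 3 from [3, 1, 4] -> [1, 4]
  satisfied 1 clause(s); 4 remain; assigned so far: [3]
unit clause [-1] forces x1=F; simplify:
  drop 1 from [4, 1, 2] -> [4, 2]
  drop 1 from [1, 4] -> [4]
  satisfied 2 clause(s); 2 remain; assigned so far: [1, 3]
unit clause [4] forces x4=T; simplify:
  satisfied 2 clause(s); 0 remain; assigned so far: [1, 3, 4]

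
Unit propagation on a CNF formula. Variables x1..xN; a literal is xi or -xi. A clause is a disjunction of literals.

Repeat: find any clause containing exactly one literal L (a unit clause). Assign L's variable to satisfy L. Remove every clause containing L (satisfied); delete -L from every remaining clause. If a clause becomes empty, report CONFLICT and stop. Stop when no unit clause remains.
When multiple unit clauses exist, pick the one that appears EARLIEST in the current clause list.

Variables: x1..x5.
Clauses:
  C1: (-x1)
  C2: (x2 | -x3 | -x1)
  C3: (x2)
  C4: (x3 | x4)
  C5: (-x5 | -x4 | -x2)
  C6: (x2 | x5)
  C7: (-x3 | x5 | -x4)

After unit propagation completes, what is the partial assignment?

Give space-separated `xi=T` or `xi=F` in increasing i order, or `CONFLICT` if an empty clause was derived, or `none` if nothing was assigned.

unit clause [-1] forces x1=F; simplify:
  satisfied 2 clause(s); 5 remain; assigned so far: [1]
unit clause [2] forces x2=T; simplify:
  drop -2 from [-5, -4, -2] -> [-5, -4]
  satisfied 2 clause(s); 3 remain; assigned so far: [1, 2]

Answer: x1=F x2=T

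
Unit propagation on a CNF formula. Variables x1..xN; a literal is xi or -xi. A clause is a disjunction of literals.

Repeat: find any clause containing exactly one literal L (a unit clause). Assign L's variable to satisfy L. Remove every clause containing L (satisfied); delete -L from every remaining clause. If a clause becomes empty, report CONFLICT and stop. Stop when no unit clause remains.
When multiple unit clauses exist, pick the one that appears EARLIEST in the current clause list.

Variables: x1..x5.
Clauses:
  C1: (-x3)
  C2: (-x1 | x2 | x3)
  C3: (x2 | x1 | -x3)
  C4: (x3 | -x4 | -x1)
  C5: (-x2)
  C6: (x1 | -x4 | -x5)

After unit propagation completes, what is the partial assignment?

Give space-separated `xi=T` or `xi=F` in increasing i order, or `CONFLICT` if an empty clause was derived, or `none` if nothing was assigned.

unit clause [-3] forces x3=F; simplify:
  drop 3 from [-1, 2, 3] -> [-1, 2]
  drop 3 from [3, -4, -1] -> [-4, -1]
  satisfied 2 clause(s); 4 remain; assigned so far: [3]
unit clause [-2] forces x2=F; simplify:
  drop 2 from [-1, 2] -> [-1]
  satisfied 1 clause(s); 3 remain; assigned so far: [2, 3]
unit clause [-1] forces x1=F; simplify:
  drop 1 from [1, -4, -5] -> [-4, -5]
  satisfied 2 clause(s); 1 remain; assigned so far: [1, 2, 3]

Answer: x1=F x2=F x3=F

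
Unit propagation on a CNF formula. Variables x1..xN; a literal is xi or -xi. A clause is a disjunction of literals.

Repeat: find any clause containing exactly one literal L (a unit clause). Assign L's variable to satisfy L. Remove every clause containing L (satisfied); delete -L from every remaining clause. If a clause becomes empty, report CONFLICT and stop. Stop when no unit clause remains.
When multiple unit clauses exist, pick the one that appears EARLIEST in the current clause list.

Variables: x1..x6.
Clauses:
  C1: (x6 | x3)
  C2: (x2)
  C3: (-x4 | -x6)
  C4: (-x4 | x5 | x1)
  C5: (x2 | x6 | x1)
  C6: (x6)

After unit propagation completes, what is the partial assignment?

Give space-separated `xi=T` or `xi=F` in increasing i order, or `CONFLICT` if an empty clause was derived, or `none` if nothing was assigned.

Answer: x2=T x4=F x6=T

Derivation:
unit clause [2] forces x2=T; simplify:
  satisfied 2 clause(s); 4 remain; assigned so far: [2]
unit clause [6] forces x6=T; simplify:
  drop -6 from [-4, -6] -> [-4]
  satisfied 2 clause(s); 2 remain; assigned so far: [2, 6]
unit clause [-4] forces x4=F; simplify:
  satisfied 2 clause(s); 0 remain; assigned so far: [2, 4, 6]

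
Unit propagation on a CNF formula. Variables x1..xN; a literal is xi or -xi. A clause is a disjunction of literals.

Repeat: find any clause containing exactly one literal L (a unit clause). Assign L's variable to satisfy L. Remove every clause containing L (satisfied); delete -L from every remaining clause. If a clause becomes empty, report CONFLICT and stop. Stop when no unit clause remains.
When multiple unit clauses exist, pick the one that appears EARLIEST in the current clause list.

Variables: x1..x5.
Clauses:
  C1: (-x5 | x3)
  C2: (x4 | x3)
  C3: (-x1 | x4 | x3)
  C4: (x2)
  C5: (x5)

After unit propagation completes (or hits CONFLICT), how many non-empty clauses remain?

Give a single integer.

Answer: 0

Derivation:
unit clause [2] forces x2=T; simplify:
  satisfied 1 clause(s); 4 remain; assigned so far: [2]
unit clause [5] forces x5=T; simplify:
  drop -5 from [-5, 3] -> [3]
  satisfied 1 clause(s); 3 remain; assigned so far: [2, 5]
unit clause [3] forces x3=T; simplify:
  satisfied 3 clause(s); 0 remain; assigned so far: [2, 3, 5]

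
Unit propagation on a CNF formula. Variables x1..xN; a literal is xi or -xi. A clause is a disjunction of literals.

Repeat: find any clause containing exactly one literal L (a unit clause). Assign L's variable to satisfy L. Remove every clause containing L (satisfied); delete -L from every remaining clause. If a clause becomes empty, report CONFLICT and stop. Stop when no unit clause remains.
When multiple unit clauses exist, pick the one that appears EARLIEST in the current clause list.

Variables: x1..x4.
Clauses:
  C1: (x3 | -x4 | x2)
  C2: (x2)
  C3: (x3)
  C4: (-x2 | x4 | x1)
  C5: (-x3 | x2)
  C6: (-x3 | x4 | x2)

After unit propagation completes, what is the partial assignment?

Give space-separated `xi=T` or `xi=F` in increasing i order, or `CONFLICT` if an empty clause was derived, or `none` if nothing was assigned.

Answer: x2=T x3=T

Derivation:
unit clause [2] forces x2=T; simplify:
  drop -2 from [-2, 4, 1] -> [4, 1]
  satisfied 4 clause(s); 2 remain; assigned so far: [2]
unit clause [3] forces x3=T; simplify:
  satisfied 1 clause(s); 1 remain; assigned so far: [2, 3]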